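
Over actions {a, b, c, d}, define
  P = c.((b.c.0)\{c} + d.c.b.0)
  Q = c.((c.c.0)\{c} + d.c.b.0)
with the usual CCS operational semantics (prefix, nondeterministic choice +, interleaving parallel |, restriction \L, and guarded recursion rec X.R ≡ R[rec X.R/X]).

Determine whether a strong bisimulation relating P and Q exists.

not bisimilar

P's transition system — 6 states:
  m0 = c.((b.c.0)\{c} + d.c.b.0) has moves --c--▸ m1
  m1 = (b.c.0)\{c} + d.c.b.0 has moves --b--▸ m2, --d--▸ m3
  m2 = (c.0)\{c} has moves stopped
  m3 = c.b.0 has moves --c--▸ m4
  m4 = b.0 has moves --b--▸ m5
  m5 = 0 has moves stopped
Q's transition system — 5 states:
  n0 = c.((c.c.0)\{c} + d.c.b.0) has moves --c--▸ n1
  n1 = (c.c.0)\{c} + d.c.b.0 has moves --d--▸ n2
  n2 = c.b.0 has moves --c--▸ n3
  n3 = b.0 has moves --b--▸ n4
  n4 = 0 has moves stopped
Bisimilarity quotient blocks:
  B0 = {m0}
  B1 = {m1}
  B2 = {m2, m5, n4}
  B3 = {m3, n2}
  B4 = {m4, n3}
  B5 = {n0}
  B6 = {n1}
m0 ∈ B0, n0 ∈ B5 → different blocks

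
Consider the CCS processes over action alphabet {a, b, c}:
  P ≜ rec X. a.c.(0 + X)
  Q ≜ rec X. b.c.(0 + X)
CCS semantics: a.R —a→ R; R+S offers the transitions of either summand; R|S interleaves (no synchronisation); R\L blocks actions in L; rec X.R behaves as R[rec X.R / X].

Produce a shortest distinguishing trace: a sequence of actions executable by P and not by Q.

P's transition system — 3 states:
  s0 = rec X. a.c.(0 + X) → ··a··> s1
  s1 = c.(0 + (rec X. a.c.(0 + X))) → ··c··> s2
  s2 = 0 + (rec X. a.c.(0 + X)) → ··a··> s1
Q's transition system — 3 states:
  t0 = rec X. b.c.(0 + X) → ··b··> t1
  t1 = c.(0 + (rec X. b.c.(0 + X))) → ··c··> t2
  t2 = 0 + (rec X. b.c.(0 + X)) → ··b··> t1
Trace ⟨a⟩ through P, begin at {s0}:
  [1] a ⇒ {s1}
  P completes σ.
Trace ⟨a⟩ through Q, begin at {t0}:
  [1] a ⇒ ∅ (Q stuck)

a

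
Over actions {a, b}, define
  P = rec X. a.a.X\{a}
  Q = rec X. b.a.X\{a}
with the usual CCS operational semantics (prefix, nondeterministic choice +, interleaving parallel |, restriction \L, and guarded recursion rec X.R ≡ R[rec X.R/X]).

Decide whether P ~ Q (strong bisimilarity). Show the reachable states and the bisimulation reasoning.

NO

Reachable graph of P (3 states):
  s0 = rec X. a.a.X\{a} :: -a-> s1
  s1 = a.(rec X. a.a.X\{a})\{a} :: -a-> s2
  s2 = (rec X. a.a.X\{a})\{a} :: ·
Reachable graph of Q (4 states):
  t0 = rec X. b.a.X\{a} :: -b-> t1
  t1 = a.(rec X. b.a.X\{a})\{a} :: -a-> t2
  t2 = (rec X. b.a.X\{a})\{a} :: -b-> t3
  t3 = (a.(rec X. b.a.X\{a})\{a})\{a} :: ·
Coarsest stable partition (strong bisimilarity classes):
  B0 = {s0}
  B1 = {s1}
  B2 = {s2, t3}
  B3 = {t0}
  B4 = {t1}
  B5 = {t2}
s0 ∈ B0, t0 ∈ B3 → different blocks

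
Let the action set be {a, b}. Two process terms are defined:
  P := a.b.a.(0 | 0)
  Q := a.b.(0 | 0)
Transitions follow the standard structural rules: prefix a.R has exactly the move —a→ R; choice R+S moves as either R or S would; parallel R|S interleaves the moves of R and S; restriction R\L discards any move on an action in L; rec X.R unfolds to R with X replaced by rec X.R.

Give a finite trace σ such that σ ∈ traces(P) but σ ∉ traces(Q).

aba

Reachable graph of P (4 states):
  p0 = a.b.a.(0 | 0) :: --a--▸ p1
  p1 = b.a.(0 | 0) :: --b--▸ p2
  p2 = a.(0 | 0) :: --a--▸ p3
  p3 = 0 | 0 :: (no moves)
Reachable graph of Q (3 states):
  q0 = a.b.(0 | 0) :: --a--▸ q1
  q1 = b.(0 | 0) :: --b--▸ q2
  q2 = 0 | 0 :: (no moves)
Run σ = ⟨aba⟩ on P: start {p0}
  [1] a ⇒ {p1}
  [2] b ⇒ {p2}
  [3] a ⇒ {p3}
  P completes σ.
Run σ = ⟨aba⟩ on Q: start {q0}
  [1] a ⇒ {q1}
  [2] b ⇒ {q2}
  [3] a ⇒ ∅ (Q stuck)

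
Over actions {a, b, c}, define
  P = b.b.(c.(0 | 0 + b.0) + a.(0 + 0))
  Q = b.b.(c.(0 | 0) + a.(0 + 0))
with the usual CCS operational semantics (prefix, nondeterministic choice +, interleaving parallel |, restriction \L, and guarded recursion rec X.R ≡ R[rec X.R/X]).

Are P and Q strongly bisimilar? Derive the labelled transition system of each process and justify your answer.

P's transition system — 6 states:
  u0 = b.b.(c.(0 | 0 + b.0) + a.(0 + 0)) | -b-> u1
  u1 = b.(c.(0 | 0 + b.0) + a.(0 + 0)) | -b-> u2
  u2 = c.(0 | 0 + b.0) + a.(0 + 0) | -a-> u3, -c-> u4
  u3 = 0 + 0 | (no moves)
  u4 = 0 | 0 + b.0 | -b-> u5
  u5 = 0 | (no moves)
Q's transition system — 5 states:
  v0 = b.b.(c.(0 | 0) + a.(0 + 0)) | -b-> v1
  v1 = b.(c.(0 | 0) + a.(0 + 0)) | -b-> v2
  v2 = c.(0 | 0) + a.(0 + 0) | -a-> v3, -c-> v4
  v3 = 0 + 0 | (no moves)
  v4 = 0 | 0 | (no moves)
Bisimilarity quotient blocks:
  B0 = {u0}
  B1 = {u1}
  B2 = {u2}
  B3 = {u3, u5, v3, v4}
  B4 = {u4}
  B5 = {v0}
  B6 = {v1}
  B7 = {v2}
u0 ∈ B0, v0 ∈ B5 → different blocks

not bisimilar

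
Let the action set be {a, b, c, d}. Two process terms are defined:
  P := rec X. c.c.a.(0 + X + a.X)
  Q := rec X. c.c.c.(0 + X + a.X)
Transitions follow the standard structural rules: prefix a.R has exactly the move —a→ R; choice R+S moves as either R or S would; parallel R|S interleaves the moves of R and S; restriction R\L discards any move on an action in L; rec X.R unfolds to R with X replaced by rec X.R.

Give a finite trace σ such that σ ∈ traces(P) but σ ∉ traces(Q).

LTS(P): 4 reachable states
  s0 = rec X. c.c.a.(0 + X + a.X) ⊢ --c--▸ s1
  s1 = c.a.(0 + (rec X. c.c.a.(0 + X + a.X)) + a.(rec X. c.c.a.(0 + X + a.X))) ⊢ --c--▸ s2
  s2 = a.(0 + (rec X. c.c.a.(0 + X + a.X)) + a.(rec X. c.c.a.(0 + X + a.X))) ⊢ --a--▸ s3
  s3 = 0 + (rec X. c.c.a.(0 + X + a.X)) + a.(rec X. c.c.a.(0 + X + a.X)) ⊢ --a--▸ s0, --c--▸ s1
LTS(Q): 4 reachable states
  t0 = rec X. c.c.c.(0 + X + a.X) ⊢ --c--▸ t1
  t1 = c.c.(0 + (rec X. c.c.c.(0 + X + a.X)) + a.(rec X. c.c.c.(0 + X + a.X))) ⊢ --c--▸ t2
  t2 = c.(0 + (rec X. c.c.c.(0 + X + a.X)) + a.(rec X. c.c.c.(0 + X + a.X))) ⊢ --c--▸ t3
  t3 = 0 + (rec X. c.c.c.(0 + X + a.X)) + a.(rec X. c.c.c.(0 + X + a.X)) ⊢ --a--▸ t0, --c--▸ t1
Trace ⟨cca⟩ through P, begin at {s0}:
  [1] c ⇒ {s1}
  [2] c ⇒ {s2}
  [3] a ⇒ {s3}
  — P admits the full trace.
Trace ⟨cca⟩ through Q, begin at {t0}:
  [1] c ⇒ {t1}
  [2] c ⇒ {t2}
  [3] a ⇒ ∅ (Q stuck)

cca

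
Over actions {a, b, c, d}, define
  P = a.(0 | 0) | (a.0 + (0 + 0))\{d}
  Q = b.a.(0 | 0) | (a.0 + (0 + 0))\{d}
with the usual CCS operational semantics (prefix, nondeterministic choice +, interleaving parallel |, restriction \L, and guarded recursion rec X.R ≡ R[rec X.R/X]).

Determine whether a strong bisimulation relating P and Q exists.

Reachable graph of P (4 states):
  s0 = a.(0 | 0) | (a.0 + (0 + 0))\{d} ⊢ —a→ s1, —a→ s2
  s1 = 0 | 0 | (a.0 + (0 + 0))\{d} ⊢ —a→ s3
  s2 = a.(0 | 0) | 0\{d} ⊢ —a→ s3
  s3 = 0 | 0 | 0\{d} ⊢ ∅
Reachable graph of Q (6 states):
  t0 = b.a.(0 | 0) | (a.0 + (0 + 0))\{d} ⊢ —a→ t1, —b→ t2
  t1 = b.a.(0 | 0) | 0\{d} ⊢ —b→ t3
  t2 = a.(0 | 0) | (a.0 + (0 + 0))\{d} ⊢ —a→ t3, —a→ t4
  t3 = a.(0 | 0) | 0\{d} ⊢ —a→ t5
  t4 = 0 | 0 | (a.0 + (0 + 0))\{d} ⊢ —a→ t5
  t5 = 0 | 0 | 0\{d} ⊢ ∅
Coarsest stable partition (strong bisimilarity classes):
  B0 = {s0, t2}
  B1 = {s1, s2, t3, t4}
  B2 = {s3, t5}
  B3 = {t0}
  B4 = {t1}
s0 ∈ B0, t0 ∈ B3 → different blocks

P ≁ Q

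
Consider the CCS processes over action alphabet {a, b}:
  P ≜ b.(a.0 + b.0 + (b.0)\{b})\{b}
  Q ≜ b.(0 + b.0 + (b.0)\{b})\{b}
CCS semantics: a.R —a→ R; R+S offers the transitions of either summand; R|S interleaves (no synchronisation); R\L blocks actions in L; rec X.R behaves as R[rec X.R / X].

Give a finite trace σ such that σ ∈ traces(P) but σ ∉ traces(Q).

ba

P's transition system — 3 states:
  p0 = b.(a.0 + b.0 + (b.0)\{b})\{b} → ··b··> p1
  p1 = (a.0 + b.0 + (b.0)\{b})\{b} → ··a··> p2
  p2 = 0\{b} → ∅
Q's transition system — 2 states:
  q0 = b.(0 + b.0 + (b.0)\{b})\{b} → ··b··> q1
  q1 = (0 + b.0 + (b.0)\{b})\{b} → ∅
Executing ba from P (initial set {p0}):
  step 1 (b): {p1}
  step 2 (a): {p2}
  — P admits the full trace.
Executing ba from Q (initial set {q0}):
  step 1 (b): {q1}
  step 2 (a): ∅ (Q stuck)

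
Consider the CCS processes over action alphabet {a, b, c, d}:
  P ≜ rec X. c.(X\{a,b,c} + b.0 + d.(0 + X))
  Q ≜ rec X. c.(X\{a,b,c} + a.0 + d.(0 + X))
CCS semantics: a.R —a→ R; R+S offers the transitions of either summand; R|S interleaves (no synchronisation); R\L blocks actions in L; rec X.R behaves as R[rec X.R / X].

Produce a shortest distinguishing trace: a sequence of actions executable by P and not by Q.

cb

LTS(P): 4 reachable states
  u0 = rec X. c.(X\{a,b,c} + b.0 + d.(0 + X)) has moves =c=> u1
  u1 = (rec X. c.(X\{a,b,c} + b.0 + d.(0 + X)))\{a,b,c} + b.0 + d.(0 + (rec X. c.(X\{a,b,c} + b.0 + d.(0 + X)))) has moves =b=> u2, =d=> u3
  u2 = 0 has moves ·
  u3 = 0 + (rec X. c.(X\{a,b,c} + b.0 + d.(0 + X))) has moves =c=> u1
LTS(Q): 4 reachable states
  v0 = rec X. c.(X\{a,b,c} + a.0 + d.(0 + X)) has moves =c=> v1
  v1 = (rec X. c.(X\{a,b,c} + a.0 + d.(0 + X)))\{a,b,c} + a.0 + d.(0 + (rec X. c.(X\{a,b,c} + a.0 + d.(0 + X)))) has moves =a=> v2, =d=> v3
  v2 = 0 has moves ·
  v3 = 0 + (rec X. c.(X\{a,b,c} + a.0 + d.(0 + X))) has moves =c=> v1
Run σ = ⟨cb⟩ on P: start {u0}
  after c @ step 1: {u1}
  after b @ step 2: {u2}
  — P admits the full trace.
Run σ = ⟨cb⟩ on Q: start {v0}
  after c @ step 1: {v1}
  after b @ step 2: no successor for Q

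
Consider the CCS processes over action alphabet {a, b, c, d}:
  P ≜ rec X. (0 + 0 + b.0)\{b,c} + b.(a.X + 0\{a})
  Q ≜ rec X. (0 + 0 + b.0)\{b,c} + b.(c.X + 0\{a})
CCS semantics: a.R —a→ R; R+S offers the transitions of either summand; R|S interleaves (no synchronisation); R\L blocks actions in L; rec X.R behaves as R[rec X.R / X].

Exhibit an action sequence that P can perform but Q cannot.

ba

LTS(P): 2 reachable states
  p0 = rec X. (0 + 0 + b.0)\{b,c} + b.(a.X + 0\{a}) ⊢ =b=> p1
  p1 = a.(rec X. (0 + 0 + b.0)\{b,c} + b.(a.X + 0\{a})) + 0\{a} ⊢ =a=> p0
LTS(Q): 2 reachable states
  q0 = rec X. (0 + 0 + b.0)\{b,c} + b.(c.X + 0\{a}) ⊢ =b=> q1
  q1 = c.(rec X. (0 + 0 + b.0)\{b,c} + b.(c.X + 0\{a})) + 0\{a} ⊢ =c=> q0
Executing ba from P (initial set {p0}):
  step 1 (b): {p1}
  step 2 (a): {p0}
  — P admits the full trace.
Executing ba from Q (initial set {q0}):
  step 1 (b): {q1}
  step 2 (a): no successor for Q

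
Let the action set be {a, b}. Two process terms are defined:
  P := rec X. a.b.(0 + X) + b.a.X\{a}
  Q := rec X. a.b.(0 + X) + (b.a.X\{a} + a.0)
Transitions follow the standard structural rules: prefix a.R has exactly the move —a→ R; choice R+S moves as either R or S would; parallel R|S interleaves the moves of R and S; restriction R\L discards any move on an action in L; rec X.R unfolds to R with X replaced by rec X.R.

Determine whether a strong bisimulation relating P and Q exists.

NO

LTS(P): 6 reachable states
  u0 = rec X. a.b.(0 + X) + b.a.X\{a} ⊢ —a→ u1, —b→ u2
  u1 = b.(0 + (rec X. a.b.(0 + X) + b.a.X\{a})) ⊢ —b→ u3
  u2 = a.(rec X. a.b.(0 + X) + b.a.X\{a})\{a} ⊢ —a→ u4
  u3 = 0 + (rec X. a.b.(0 + X) + b.a.X\{a}) ⊢ —a→ u1, —b→ u2
  u4 = (rec X. a.b.(0 + X) + b.a.X\{a})\{a} ⊢ —b→ u5
  u5 = (a.(rec X. a.b.(0 + X) + b.a.X\{a})\{a})\{a} ⊢ ∅
LTS(Q): 7 reachable states
  v0 = rec X. a.b.(0 + X) + (b.a.X\{a} + a.0) ⊢ —a→ v1, —a→ v2, —b→ v3
  v1 = 0 ⊢ ∅
  v2 = b.(0 + (rec X. a.b.(0 + X) + (b.a.X\{a} + a.0))) ⊢ —b→ v4
  v3 = a.(rec X. a.b.(0 + X) + (b.a.X\{a} + a.0))\{a} ⊢ —a→ v5
  v4 = 0 + (rec X. a.b.(0 + X) + (b.a.X\{a} + a.0)) ⊢ —a→ v1, —a→ v2, —b→ v3
  v5 = (rec X. a.b.(0 + X) + (b.a.X\{a} + a.0))\{a} ⊢ —b→ v6
  v6 = (a.(rec X. a.b.(0 + X) + (b.a.X\{a} + a.0))\{a})\{a} ⊢ ∅
Partition-refinement fixed point:
  B0 = {u0, u3}
  B1 = {u2, v3}
  B2 = {u4, v5}
  B3 = {u5, v1, v6}
  B4 = {u1}
  B5 = {v0, v4}
  B6 = {v2}
u0 ∈ B0, v0 ∈ B5 → different blocks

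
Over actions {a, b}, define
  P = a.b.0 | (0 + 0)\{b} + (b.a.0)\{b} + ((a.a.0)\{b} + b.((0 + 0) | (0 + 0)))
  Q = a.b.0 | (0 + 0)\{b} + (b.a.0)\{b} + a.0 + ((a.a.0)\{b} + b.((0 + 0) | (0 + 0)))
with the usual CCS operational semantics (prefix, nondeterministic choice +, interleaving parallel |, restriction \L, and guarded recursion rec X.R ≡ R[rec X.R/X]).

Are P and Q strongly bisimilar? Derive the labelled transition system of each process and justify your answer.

NO

P's transition system — 6 states:
  u0 = a.b.0 | (0 + 0)\{b} + (b.a.0)\{b} + ((a.a.0)\{b} + b.((0 + 0) | (0 + 0))) has moves -a-> u1, -a-> u2, -b-> u3
  u1 = (a.0)\{b} has moves -a-> u4
  u2 = b.0 | (0 + 0)\{b} has moves -b-> u5
  u3 = (0 + 0) | (0 + 0) has moves ∅
  u4 = 0\{b} has moves ∅
  u5 = 0 | (0 + 0)\{b} has moves ∅
Q's transition system — 7 states:
  v0 = a.b.0 | (0 + 0)\{b} + (b.a.0)\{b} + a.0 + ((a.a.0)\{b} + b.((0 + 0) | (0 + 0))) has moves -a-> v1, -a-> v2, -a-> v3, -b-> v4
  v1 = (a.0)\{b} has moves -a-> v5
  v2 = 0 has moves ∅
  v3 = b.0 | (0 + 0)\{b} has moves -b-> v6
  v4 = (0 + 0) | (0 + 0) has moves ∅
  v5 = 0\{b} has moves ∅
  v6 = 0 | (0 + 0)\{b} has moves ∅
Partition-refinement fixed point:
  B0 = {u0}
  B1 = {u1, v1}
  B2 = {u3, u4, u5, v2, v4, v5, v6}
  B3 = {u2, v3}
  B4 = {v0}
u0 ∈ B0, v0 ∈ B4 → different blocks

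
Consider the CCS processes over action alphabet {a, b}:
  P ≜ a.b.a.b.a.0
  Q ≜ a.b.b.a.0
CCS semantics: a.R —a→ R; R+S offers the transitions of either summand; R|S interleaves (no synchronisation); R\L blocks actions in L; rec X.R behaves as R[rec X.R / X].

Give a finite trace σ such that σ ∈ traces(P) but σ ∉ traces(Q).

P's transition system — 6 states:
  u0 = a.b.a.b.a.0 → —a→ u1
  u1 = b.a.b.a.0 → —b→ u2
  u2 = a.b.a.0 → —a→ u3
  u3 = b.a.0 → —b→ u4
  u4 = a.0 → —a→ u5
  u5 = 0 → stopped
Q's transition system — 5 states:
  v0 = a.b.b.a.0 → —a→ v1
  v1 = b.b.a.0 → —b→ v2
  v2 = b.a.0 → —b→ v3
  v3 = a.0 → —a→ v4
  v4 = 0 → stopped
Run σ = ⟨aba⟩ on P: start {u0}
  step 1 (a): {u1}
  step 2 (b): {u2}
  step 3 (a): {u3}
  P completes σ.
Run σ = ⟨aba⟩ on Q: start {v0}
  step 1 (a): {v1}
  step 2 (b): {v2}
  step 3 (a): no successor for Q

aba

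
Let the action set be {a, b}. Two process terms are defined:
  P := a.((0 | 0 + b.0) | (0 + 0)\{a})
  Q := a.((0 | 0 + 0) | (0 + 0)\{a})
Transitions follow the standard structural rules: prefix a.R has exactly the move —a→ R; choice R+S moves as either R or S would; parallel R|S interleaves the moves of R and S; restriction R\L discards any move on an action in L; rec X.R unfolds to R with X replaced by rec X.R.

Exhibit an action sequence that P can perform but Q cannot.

Reachable graph of P (3 states):
  u0 = a.((0 | 0 + b.0) | (0 + 0)\{a}) :: -a-> u1
  u1 = (0 | 0 + b.0) | (0 + 0)\{a} :: -b-> u2
  u2 = 0 | (0 + 0)\{a} :: (no moves)
Reachable graph of Q (2 states):
  v0 = a.((0 | 0 + 0) | (0 + 0)\{a}) :: -a-> v1
  v1 = (0 | 0 + 0) | (0 + 0)\{a} :: (no moves)
Run σ = ⟨ab⟩ on P: start {u0}
  step 1 (a): {u1}
  step 2 (b): {u2}
  ✓ P
Run σ = ⟨ab⟩ on Q: start {v0}
  step 1 (a): {v1}
  step 2 (b): ∅  — Q cannot continue

ab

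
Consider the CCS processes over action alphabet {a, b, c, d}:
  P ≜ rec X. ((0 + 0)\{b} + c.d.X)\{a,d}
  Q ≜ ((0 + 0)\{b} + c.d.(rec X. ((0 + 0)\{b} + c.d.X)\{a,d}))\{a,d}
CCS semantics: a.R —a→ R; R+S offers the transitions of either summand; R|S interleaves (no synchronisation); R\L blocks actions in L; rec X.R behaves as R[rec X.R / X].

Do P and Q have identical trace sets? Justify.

YES

P's transition system — 2 states:
  s0 = rec X. ((0 + 0)\{b} + c.d.X)\{a,d} ⊢ —c→ s1
  s1 = (d.(rec X. ((0 + 0)\{b} + c.d.X)\{a,d}))\{a,d} ⊢ (no moves)
Q's transition system — 2 states:
  t0 = ((0 + 0)\{b} + c.d.(rec X. ((0 + 0)\{b} + c.d.X)\{a,d}))\{a,d} ⊢ —c→ t1
  t1 = (d.(rec X. ((0 + 0)\{b} + c.d.X)\{a,d}))\{a,d} ⊢ (no moves)
Bisimilarity quotient blocks:
  B0 = {s0, t0}
  B1 = {s1, t1}
s0 ∈ B0, t0 ∈ B0 → same block
Bisimilar ⇒ trace-equivalent.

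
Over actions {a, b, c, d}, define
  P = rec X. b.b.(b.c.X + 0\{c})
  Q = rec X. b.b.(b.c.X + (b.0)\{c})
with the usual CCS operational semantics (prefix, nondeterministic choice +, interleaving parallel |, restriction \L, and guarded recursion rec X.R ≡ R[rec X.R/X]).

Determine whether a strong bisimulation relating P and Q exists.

NO

Reachable graph of P (4 states):
  s0 = rec X. b.b.(b.c.X + 0\{c}) → -b-> s1
  s1 = b.(b.c.(rec X. b.b.(b.c.X + 0\{c})) + 0\{c}) → -b-> s2
  s2 = b.c.(rec X. b.b.(b.c.X + 0\{c})) + 0\{c} → -b-> s3
  s3 = c.(rec X. b.b.(b.c.X + 0\{c})) → -c-> s0
Reachable graph of Q (5 states):
  t0 = rec X. b.b.(b.c.X + (b.0)\{c}) → -b-> t1
  t1 = b.(b.c.(rec X. b.b.(b.c.X + (b.0)\{c})) + (b.0)\{c}) → -b-> t2
  t2 = b.c.(rec X. b.b.(b.c.X + (b.0)\{c})) + (b.0)\{c} → -b-> t3, -b-> t4
  t3 = 0\{c} → ·
  t4 = c.(rec X. b.b.(b.c.X + (b.0)\{c})) → -c-> t0
Bisimilarity quotient blocks:
  B0 = {s0}
  B1 = {s1}
  B2 = {s2}
  B3 = {s3}
  B4 = {t0}
  B5 = {t1}
  B6 = {t2}
  B7 = {t3}
  B8 = {t4}
s0 ∈ B0, t0 ∈ B4 → different blocks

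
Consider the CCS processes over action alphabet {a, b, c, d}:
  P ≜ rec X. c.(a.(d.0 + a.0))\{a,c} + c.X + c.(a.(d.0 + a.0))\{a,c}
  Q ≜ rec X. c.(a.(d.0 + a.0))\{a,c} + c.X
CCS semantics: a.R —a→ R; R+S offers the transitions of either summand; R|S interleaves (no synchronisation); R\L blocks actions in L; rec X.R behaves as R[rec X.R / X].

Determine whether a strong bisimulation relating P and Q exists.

P's transition system — 2 states:
  m0 = rec X. c.(a.(d.0 + a.0))\{a,c} + c.X + c.(a.(d.0 + a.0))\{a,c} | -c-> m0, -c-> m1
  m1 = (a.(d.0 + a.0))\{a,c} | ∅
Q's transition system — 2 states:
  n0 = rec X. c.(a.(d.0 + a.0))\{a,c} + c.X | -c-> n0, -c-> n1
  n1 = (a.(d.0 + a.0))\{a,c} | ∅
Coarsest stable partition (strong bisimilarity classes):
  B0 = {m0, n0}
  B1 = {m1, n1}
m0 ∈ B0, n0 ∈ B0 → same block

P ~ Q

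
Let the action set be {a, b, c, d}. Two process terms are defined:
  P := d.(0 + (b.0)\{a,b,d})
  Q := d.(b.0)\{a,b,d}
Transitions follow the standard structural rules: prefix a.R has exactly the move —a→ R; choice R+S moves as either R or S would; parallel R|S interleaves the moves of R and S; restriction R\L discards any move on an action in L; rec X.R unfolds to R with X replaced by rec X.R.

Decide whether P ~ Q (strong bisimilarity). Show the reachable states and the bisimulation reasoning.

P ~ Q

Reachable graph of P (2 states):
  s0 = d.(0 + (b.0)\{a,b,d}) :: ··d··> s1
  s1 = 0 + (b.0)\{a,b,d} :: stopped
Reachable graph of Q (2 states):
  t0 = d.(b.0)\{a,b,d} :: ··d··> t1
  t1 = (b.0)\{a,b,d} :: stopped
Coarsest stable partition (strong bisimilarity classes):
  B0 = {s0, t0}
  B1 = {s1, t1}
s0 ∈ B0, t0 ∈ B0 → same block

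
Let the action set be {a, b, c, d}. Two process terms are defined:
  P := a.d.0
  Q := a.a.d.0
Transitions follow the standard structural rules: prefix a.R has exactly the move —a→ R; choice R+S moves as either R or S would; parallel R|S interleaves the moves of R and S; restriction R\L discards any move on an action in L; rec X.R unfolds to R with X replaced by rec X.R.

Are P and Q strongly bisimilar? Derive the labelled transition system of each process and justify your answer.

P's transition system — 3 states:
  u0 = a.d.0 has moves ··a··> u1
  u1 = d.0 has moves ··d··> u2
  u2 = 0 has moves deadlocked
Q's transition system — 4 states:
  v0 = a.a.d.0 has moves ··a··> v1
  v1 = a.d.0 has moves ··a··> v2
  v2 = d.0 has moves ··d··> v3
  v3 = 0 has moves deadlocked
Coarsest stable partition (strong bisimilarity classes):
  B0 = {u0, v1}
  B1 = {u1, v2}
  B2 = {u2, v3}
  B3 = {v0}
u0 ∈ B0, v0 ∈ B3 → different blocks

not bisimilar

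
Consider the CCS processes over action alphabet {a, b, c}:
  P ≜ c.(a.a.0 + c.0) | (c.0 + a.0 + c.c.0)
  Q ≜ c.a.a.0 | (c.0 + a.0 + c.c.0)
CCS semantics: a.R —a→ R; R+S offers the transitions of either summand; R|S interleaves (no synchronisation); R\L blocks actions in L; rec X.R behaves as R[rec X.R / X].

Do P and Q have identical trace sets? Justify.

Reachable graph of P (12 states):
  u0 = c.(a.a.0 + c.0) | (c.0 + a.0 + c.c.0) has moves ··a··> u1, ··c··> u1, ··c··> u2, ··c··> u3
  u1 = c.(a.a.0 + c.0) | 0 has moves ··c··> u4
  u2 = (a.a.0 + c.0) | (c.0 + a.0 + c.c.0) has moves ··a··> u4, ··a··> u5, ··c··> u4, ··c··> u6, ··c··> u7
  u3 = c.(a.a.0 + c.0) | c.0 has moves ··c··> u1, ··c··> u6
  u4 = (a.a.0 + c.0) | 0 has moves ··a··> u8, ··c··> u9
  u5 = a.0 | (c.0 + a.0 + c.c.0) has moves ··a··> u7, ··a··> u8, ··c··> u10, ··c··> u8
  u6 = (a.a.0 + c.0) | c.0 has moves ··a··> u10, ··c··> u11, ··c··> u4
  u7 = 0 | (c.0 + a.0 + c.c.0) has moves ··a··> u9, ··c··> u11, ··c··> u9
  u8 = a.0 | 0 has moves ··a··> u9
  u9 = 0 | 0 has moves (no moves)
  u10 = a.0 | c.0 has moves ··a··> u11, ··c··> u8
  u11 = 0 | c.0 has moves ··c··> u9
Reachable graph of Q (12 states):
  v0 = c.a.a.0 | (c.0 + a.0 + c.c.0) has moves ··a··> v1, ··c··> v1, ··c··> v2, ··c··> v3
  v1 = c.a.a.0 | 0 has moves ··c··> v4
  v2 = a.a.0 | (c.0 + a.0 + c.c.0) has moves ··a··> v4, ··a··> v5, ··c··> v4, ··c··> v6
  v3 = c.a.a.0 | c.0 has moves ··c··> v1, ··c··> v6
  v4 = a.a.0 | 0 has moves ··a··> v7
  v5 = a.0 | (c.0 + a.0 + c.c.0) has moves ··a··> v7, ··a··> v8, ··c··> v7, ··c··> v9
  v6 = a.a.0 | c.0 has moves ··a··> v9, ··c··> v4
  v7 = a.0 | 0 has moves ··a··> v10
  v8 = 0 | (c.0 + a.0 + c.c.0) has moves ··a··> v10, ··c··> v10, ··c··> v11
  v9 = a.0 | c.0 has moves ··a··> v11, ··c··> v7
  v10 = 0 | 0 has moves (no moves)
  v11 = 0 | c.0 has moves ··c··> v10
Executing acc from P (initial set {u0}):
  step 1 (a): {u1}
  step 2 (c): {u4}
  step 3 (c): {u9}
  — P admits the full trace.
Executing acc from Q (initial set {v0}):
  step 1 (a): {v1}
  step 2 (c): {v4}
  step 3 (c): no successor for Q

trace-distinct — witness ⟨acc⟩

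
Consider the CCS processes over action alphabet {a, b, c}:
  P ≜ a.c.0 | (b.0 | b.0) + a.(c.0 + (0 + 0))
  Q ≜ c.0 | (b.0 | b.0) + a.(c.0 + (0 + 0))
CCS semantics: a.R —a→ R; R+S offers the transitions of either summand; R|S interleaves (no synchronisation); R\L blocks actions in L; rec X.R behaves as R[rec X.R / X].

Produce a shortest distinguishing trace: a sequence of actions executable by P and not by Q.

ab

Reachable graph of P (14 states):
  s0 = a.c.0 | (b.0 | b.0) + a.(c.0 + (0 + 0)) ⊢ --a--▸ s1, --a--▸ s2, --b--▸ s3, --b--▸ s4
  s1 = c.0 + (0 + 0) ⊢ --c--▸ s5
  s2 = c.0 | (b.0 | b.0) ⊢ --b--▸ s6, --b--▸ s7, --c--▸ s8
  s3 = a.c.0 | (0 | b.0) ⊢ --a--▸ s6, --b--▸ s9
  s4 = a.c.0 | (b.0 | 0) ⊢ --a--▸ s7, --b--▸ s9
  s5 = 0 ⊢ ·
  s6 = c.0 | (0 | b.0) ⊢ --b--▸ s10, --c--▸ s11
  s7 = c.0 | (b.0 | 0) ⊢ --b--▸ s10, --c--▸ s12
  s8 = 0 | (b.0 | b.0) ⊢ --b--▸ s11, --b--▸ s12
  s9 = a.c.0 | (0 | 0) ⊢ --a--▸ s10
  s10 = c.0 | (0 | 0) ⊢ --c--▸ s13
  s11 = 0 | (0 | b.0) ⊢ --b--▸ s13
  s12 = 0 | (b.0 | 0) ⊢ --b--▸ s13
  s13 = 0 | (0 | 0) ⊢ ·
Reachable graph of Q (10 states):
  t0 = c.0 | (b.0 | b.0) + a.(c.0 + (0 + 0)) ⊢ --a--▸ t1, --b--▸ t2, --b--▸ t3, --c--▸ t4
  t1 = c.0 + (0 + 0) ⊢ --c--▸ t5
  t2 = c.0 | (0 | b.0) ⊢ --b--▸ t6, --c--▸ t7
  t3 = c.0 | (b.0 | 0) ⊢ --b--▸ t6, --c--▸ t8
  t4 = 0 | (b.0 | b.0) ⊢ --b--▸ t7, --b--▸ t8
  t5 = 0 ⊢ ·
  t6 = c.0 | (0 | 0) ⊢ --c--▸ t9
  t7 = 0 | (0 | b.0) ⊢ --b--▸ t9
  t8 = 0 | (b.0 | 0) ⊢ --b--▸ t9
  t9 = 0 | (0 | 0) ⊢ ·
Executing ab from P (initial set {s0}):
  [1] a ⇒ {s1, s2}
  [2] b ⇒ {s6, s7}
  ✓ P
Executing ab from Q (initial set {t0}):
  [1] a ⇒ {t1}
  [2] b ⇒ ∅  — Q cannot continue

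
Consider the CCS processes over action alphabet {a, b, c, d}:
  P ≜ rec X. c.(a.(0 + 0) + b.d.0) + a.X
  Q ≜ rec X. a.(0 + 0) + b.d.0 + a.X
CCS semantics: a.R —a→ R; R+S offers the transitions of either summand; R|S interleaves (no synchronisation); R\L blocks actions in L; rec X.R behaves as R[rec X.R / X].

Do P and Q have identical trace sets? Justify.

trace-distinct — witness ⟨c⟩

Reachable graph of P (5 states):
  m0 = rec X. c.(a.(0 + 0) + b.d.0) + a.X → --a--▸ m0, --c--▸ m1
  m1 = a.(0 + 0) + b.d.0 → --a--▸ m2, --b--▸ m3
  m2 = 0 + 0 → (no moves)
  m3 = d.0 → --d--▸ m4
  m4 = 0 → (no moves)
Reachable graph of Q (4 states):
  n0 = rec X. a.(0 + 0) + b.d.0 + a.X → --a--▸ n0, --a--▸ n1, --b--▸ n2
  n1 = 0 + 0 → (no moves)
  n2 = d.0 → --d--▸ n3
  n3 = 0 → (no moves)
Run σ = ⟨c⟩ on P: start {m0}
  after c @ step 1: {m1}
  P completes σ.
Run σ = ⟨c⟩ on Q: start {n0}
  after c @ step 1: ∅  — Q cannot continue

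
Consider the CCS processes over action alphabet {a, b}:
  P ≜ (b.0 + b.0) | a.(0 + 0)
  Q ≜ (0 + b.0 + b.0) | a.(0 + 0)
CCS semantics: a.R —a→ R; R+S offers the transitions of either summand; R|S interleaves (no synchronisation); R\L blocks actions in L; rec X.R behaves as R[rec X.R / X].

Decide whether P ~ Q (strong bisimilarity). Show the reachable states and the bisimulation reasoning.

LTS(P): 4 reachable states
  m0 = (b.0 + b.0) | a.(0 + 0) has moves -a-> m1, -b-> m2
  m1 = (b.0 + b.0) | (0 + 0) has moves -b-> m3
  m2 = 0 | a.(0 + 0) has moves -a-> m3
  m3 = 0 | (0 + 0) has moves ·
LTS(Q): 4 reachable states
  n0 = (0 + b.0 + b.0) | a.(0 + 0) has moves -a-> n1, -b-> n2
  n1 = (0 + b.0 + b.0) | (0 + 0) has moves -b-> n3
  n2 = 0 | a.(0 + 0) has moves -a-> n3
  n3 = 0 | (0 + 0) has moves ·
Bisimilarity quotient blocks:
  B0 = {m0, n0}
  B1 = {m1, n1}
  B2 = {m3, n3}
  B3 = {m2, n2}
m0 ∈ B0, n0 ∈ B0 → same block

P ~ Q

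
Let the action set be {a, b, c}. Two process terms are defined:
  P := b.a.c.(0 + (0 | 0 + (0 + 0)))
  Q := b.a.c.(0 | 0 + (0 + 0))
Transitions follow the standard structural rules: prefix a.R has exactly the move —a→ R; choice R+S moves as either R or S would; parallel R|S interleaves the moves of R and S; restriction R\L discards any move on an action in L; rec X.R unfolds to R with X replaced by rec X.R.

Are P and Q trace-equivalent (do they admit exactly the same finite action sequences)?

YES

Reachable graph of P (4 states):
  m0 = b.a.c.(0 + (0 | 0 + (0 + 0))) → =b=> m1
  m1 = a.c.(0 + (0 | 0 + (0 + 0))) → =a=> m2
  m2 = c.(0 + (0 | 0 + (0 + 0))) → =c=> m3
  m3 = 0 + (0 | 0 + (0 + 0)) → stopped
Reachable graph of Q (4 states):
  n0 = b.a.c.(0 | 0 + (0 + 0)) → =b=> n1
  n1 = a.c.(0 | 0 + (0 + 0)) → =a=> n2
  n2 = c.(0 | 0 + (0 + 0)) → =c=> n3
  n3 = 0 | 0 + (0 + 0) → stopped
Partition-refinement fixed point:
  B0 = {m0, n0}
  B1 = {m1, n1}
  B2 = {m2, n2}
  B3 = {m3, n3}
m0 ∈ B0, n0 ∈ B0 → same block
Bisimilar ⇒ trace-equivalent.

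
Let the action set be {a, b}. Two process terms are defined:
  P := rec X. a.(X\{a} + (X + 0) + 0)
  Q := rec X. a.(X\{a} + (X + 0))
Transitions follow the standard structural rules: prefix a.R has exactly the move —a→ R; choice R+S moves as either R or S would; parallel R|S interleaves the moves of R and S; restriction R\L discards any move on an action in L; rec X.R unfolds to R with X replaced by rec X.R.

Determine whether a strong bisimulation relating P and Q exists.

YES

P's transition system — 2 states:
  s0 = rec X. a.(X\{a} + (X + 0) + 0) has moves =a=> s1
  s1 = (rec X. a.(X\{a} + (X + 0) + 0))\{a} + ((rec X. a.(X\{a} + (X + 0) + 0)) + 0) + 0 has moves =a=> s1
Q's transition system — 2 states:
  t0 = rec X. a.(X\{a} + (X + 0)) has moves =a=> t1
  t1 = (rec X. a.(X\{a} + (X + 0)))\{a} + ((rec X. a.(X\{a} + (X + 0))) + 0) has moves =a=> t1
Bisimilarity quotient blocks:
  B0 = {s0, s1, t0, t1}
s0 ∈ B0, t0 ∈ B0 → same block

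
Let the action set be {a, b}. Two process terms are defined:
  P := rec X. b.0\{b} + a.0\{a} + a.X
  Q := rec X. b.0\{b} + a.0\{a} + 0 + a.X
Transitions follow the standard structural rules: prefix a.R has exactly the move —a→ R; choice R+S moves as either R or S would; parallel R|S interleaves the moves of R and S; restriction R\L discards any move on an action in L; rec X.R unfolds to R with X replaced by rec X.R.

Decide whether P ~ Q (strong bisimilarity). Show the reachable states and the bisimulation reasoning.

bisimilar

LTS(P): 3 reachable states
  m0 = rec X. b.0\{b} + a.0\{a} + a.X → —a→ m0, —a→ m1, —b→ m2
  m1 = 0\{a} → deadlocked
  m2 = 0\{b} → deadlocked
LTS(Q): 3 reachable states
  n0 = rec X. b.0\{b} + a.0\{a} + 0 + a.X → —a→ n0, —a→ n1, —b→ n2
  n1 = 0\{a} → deadlocked
  n2 = 0\{b} → deadlocked
Coarsest stable partition (strong bisimilarity classes):
  B0 = {m0, n0}
  B1 = {m1, m2, n1, n2}
m0 ∈ B0, n0 ∈ B0 → same block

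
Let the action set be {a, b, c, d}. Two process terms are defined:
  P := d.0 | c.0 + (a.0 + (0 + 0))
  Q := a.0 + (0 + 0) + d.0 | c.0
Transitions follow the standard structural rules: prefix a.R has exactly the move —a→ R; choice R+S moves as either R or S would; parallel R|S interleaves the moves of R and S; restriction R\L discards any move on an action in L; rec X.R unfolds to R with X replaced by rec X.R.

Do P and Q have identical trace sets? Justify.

trace-equivalent

Reachable graph of P (5 states):
  u0 = d.0 | c.0 + (a.0 + (0 + 0)) | —a→ u1, —c→ u2, —d→ u3
  u1 = 0 | (no moves)
  u2 = d.0 | 0 | —d→ u4
  u3 = 0 | c.0 | —c→ u4
  u4 = 0 | 0 | (no moves)
Reachable graph of Q (5 states):
  v0 = a.0 + (0 + 0) + d.0 | c.0 | —a→ v1, —c→ v2, —d→ v3
  v1 = 0 | (no moves)
  v2 = d.0 | 0 | —d→ v4
  v3 = 0 | c.0 | —c→ v4
  v4 = 0 | 0 | (no moves)
Bisimilarity quotient blocks:
  B0 = {u0, v0}
  B1 = {u2, v2}
  B2 = {u1, u4, v1, v4}
  B3 = {u3, v3}
u0 ∈ B0, v0 ∈ B0 → same block
Bisimilar ⇒ trace-equivalent.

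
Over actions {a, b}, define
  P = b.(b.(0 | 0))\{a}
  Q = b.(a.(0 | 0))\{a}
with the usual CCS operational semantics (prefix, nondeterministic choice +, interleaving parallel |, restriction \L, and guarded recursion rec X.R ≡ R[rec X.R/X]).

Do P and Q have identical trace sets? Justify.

Reachable graph of P (3 states):
  s0 = b.(b.(0 | 0))\{a} ⊢ -b-> s1
  s1 = (b.(0 | 0))\{a} ⊢ -b-> s2
  s2 = (0 | 0)\{a} ⊢ stopped
Reachable graph of Q (2 states):
  t0 = b.(a.(0 | 0))\{a} ⊢ -b-> t1
  t1 = (a.(0 | 0))\{a} ⊢ stopped
Run σ = ⟨bb⟩ on P: start {s0}
  [1] b ⇒ {s1}
  [2] b ⇒ {s2}
  ✓ P
Run σ = ⟨bb⟩ on Q: start {t0}
  [1] b ⇒ {t1}
  [2] b ⇒ no successor for Q

NO — witness ⟨bb⟩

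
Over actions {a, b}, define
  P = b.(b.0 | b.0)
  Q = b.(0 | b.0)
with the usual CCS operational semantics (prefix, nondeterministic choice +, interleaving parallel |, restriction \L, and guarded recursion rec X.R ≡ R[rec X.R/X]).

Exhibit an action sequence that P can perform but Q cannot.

bbb

LTS(P): 5 reachable states
  s0 = b.(b.0 | b.0) | ··b··> s1
  s1 = b.0 | b.0 | ··b··> s2, ··b··> s3
  s2 = 0 | b.0 | ··b··> s4
  s3 = b.0 | 0 | ··b··> s4
  s4 = 0 | 0 | ∅
LTS(Q): 3 reachable states
  t0 = b.(0 | b.0) | ··b··> t1
  t1 = 0 | b.0 | ··b··> t2
  t2 = 0 | 0 | ∅
Run σ = ⟨bbb⟩ on P: start {s0}
  step 1 (b): {s1}
  step 2 (b): {s2, s3}
  step 3 (b): {s4}
  P completes σ.
Run σ = ⟨bbb⟩ on Q: start {t0}
  step 1 (b): {t1}
  step 2 (b): {t2}
  step 3 (b): no successor for Q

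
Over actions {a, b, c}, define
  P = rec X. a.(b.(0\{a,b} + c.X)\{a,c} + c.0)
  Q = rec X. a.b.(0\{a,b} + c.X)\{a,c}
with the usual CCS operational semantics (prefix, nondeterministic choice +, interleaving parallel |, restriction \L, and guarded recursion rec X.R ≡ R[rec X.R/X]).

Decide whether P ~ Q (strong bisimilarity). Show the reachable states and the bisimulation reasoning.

P ≁ Q

Reachable graph of P (4 states):
  p0 = rec X. a.(b.(0\{a,b} + c.X)\{a,c} + c.0) has moves ··a··> p1
  p1 = b.(0\{a,b} + c.(rec X. a.(b.(0\{a,b} + c.X)\{a,c} + c.0)))\{a,c} + c.0 has moves ··b··> p2, ··c··> p3
  p2 = (0\{a,b} + c.(rec X. a.(b.(0\{a,b} + c.X)\{a,c} + c.0)))\{a,c} has moves deadlocked
  p3 = 0 has moves deadlocked
Reachable graph of Q (3 states):
  q0 = rec X. a.b.(0\{a,b} + c.X)\{a,c} has moves ··a··> q1
  q1 = b.(0\{a,b} + c.(rec X. a.b.(0\{a,b} + c.X)\{a,c}))\{a,c} has moves ··b··> q2
  q2 = (0\{a,b} + c.(rec X. a.b.(0\{a,b} + c.X)\{a,c}))\{a,c} has moves deadlocked
Coarsest stable partition (strong bisimilarity classes):
  B0 = {p0}
  B1 = {p1}
  B2 = {p2, p3, q2}
  B3 = {q0}
  B4 = {q1}
p0 ∈ B0, q0 ∈ B3 → different blocks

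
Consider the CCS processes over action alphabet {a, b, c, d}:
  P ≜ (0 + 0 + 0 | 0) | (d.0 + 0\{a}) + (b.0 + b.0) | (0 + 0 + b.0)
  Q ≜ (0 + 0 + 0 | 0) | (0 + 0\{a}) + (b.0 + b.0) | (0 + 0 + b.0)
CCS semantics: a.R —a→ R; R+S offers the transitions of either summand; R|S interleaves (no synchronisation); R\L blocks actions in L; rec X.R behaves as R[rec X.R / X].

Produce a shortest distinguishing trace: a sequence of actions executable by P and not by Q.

P's transition system — 5 states:
  s0 = (0 + 0 + 0 | 0) | (d.0 + 0\{a}) + (b.0 + b.0) | (0 + 0 + b.0) has moves ··b··> s1, ··b··> s2, ··d··> s3
  s1 = (b.0 + b.0) | 0 has moves ··b··> s4
  s2 = 0 | (0 + 0 + b.0) has moves ··b··> s4
  s3 = (0 + 0 + 0 | 0) | 0 has moves ∅
  s4 = 0 | 0 has moves ∅
Q's transition system — 4 states:
  t0 = (0 + 0 + 0 | 0) | (0 + 0\{a}) + (b.0 + b.0) | (0 + 0 + b.0) has moves ··b··> t1, ··b··> t2
  t1 = (b.0 + b.0) | 0 has moves ··b··> t3
  t2 = 0 | (0 + 0 + b.0) has moves ··b··> t3
  t3 = 0 | 0 has moves ∅
Executing d from P (initial set {s0}):
  step 1 (d): {s3}
  — P admits the full trace.
Executing d from Q (initial set {t0}):
  step 1 (d): ∅  — Q cannot continue

d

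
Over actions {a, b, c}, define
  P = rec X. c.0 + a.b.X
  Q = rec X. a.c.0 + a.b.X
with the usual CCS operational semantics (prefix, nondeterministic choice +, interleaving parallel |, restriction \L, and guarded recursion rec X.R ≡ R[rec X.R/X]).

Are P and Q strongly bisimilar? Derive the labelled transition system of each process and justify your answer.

P ≁ Q

P's transition system — 3 states:
  u0 = rec X. c.0 + a.b.X :: —a→ u1, —c→ u2
  u1 = b.(rec X. c.0 + a.b.X) :: —b→ u0
  u2 = 0 :: (no moves)
Q's transition system — 4 states:
  v0 = rec X. a.c.0 + a.b.X :: —a→ v1, —a→ v2
  v1 = b.(rec X. a.c.0 + a.b.X) :: —b→ v0
  v2 = c.0 :: —c→ v3
  v3 = 0 :: (no moves)
Partition-refinement fixed point:
  B0 = {u0}
  B1 = {u1}
  B2 = {u2, v3}
  B3 = {v0}
  B4 = {v1}
  B5 = {v2}
u0 ∈ B0, v0 ∈ B3 → different blocks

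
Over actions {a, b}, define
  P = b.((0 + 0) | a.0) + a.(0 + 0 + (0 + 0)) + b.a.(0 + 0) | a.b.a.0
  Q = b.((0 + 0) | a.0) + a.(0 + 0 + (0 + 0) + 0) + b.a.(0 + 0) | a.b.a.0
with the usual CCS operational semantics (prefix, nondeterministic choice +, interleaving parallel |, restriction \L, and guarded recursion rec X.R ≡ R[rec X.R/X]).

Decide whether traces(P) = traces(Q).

traces(P) = traces(Q)

Reachable graph of P (13 states):
  s0 = b.((0 + 0) | a.0) + a.(0 + 0 + (0 + 0)) + b.a.(0 + 0) | a.b.a.0 has moves ··a··> s1, ··a··> s2, ··b··> s3, ··b··> s4
  s1 = 0 + 0 + (0 + 0) has moves deadlocked
  s2 = b.a.(0 + 0) | b.a.0 has moves ··b··> s5, ··b··> s6
  s3 = (0 + 0) | a.0 has moves ··a··> s7
  s4 = a.(0 + 0) | a.b.a.0 has moves ··a··> s5, ··a··> s8
  s5 = a.(0 + 0) | b.a.0 has moves ··a··> s9, ··b··> s10
  s6 = b.a.(0 + 0) | a.0 has moves ··a··> s11, ··b··> s10
  s7 = (0 + 0) | 0 has moves deadlocked
  s8 = (0 + 0) | a.b.a.0 has moves ··a··> s9
  s9 = (0 + 0) | b.a.0 has moves ··b··> s3
  s10 = a.(0 + 0) | a.0 has moves ··a··> s12, ··a··> s3
  s11 = b.a.(0 + 0) | 0 has moves ··b··> s12
  s12 = a.(0 + 0) | 0 has moves ··a··> s7
Reachable graph of Q (13 states):
  t0 = b.((0 + 0) | a.0) + a.(0 + 0 + (0 + 0) + 0) + b.a.(0 + 0) | a.b.a.0 has moves ··a··> t1, ··a··> t2, ··b··> t3, ··b··> t4
  t1 = 0 + 0 + (0 + 0) + 0 has moves deadlocked
  t2 = b.a.(0 + 0) | b.a.0 has moves ··b··> t5, ··b··> t6
  t3 = (0 + 0) | a.0 has moves ··a··> t7
  t4 = a.(0 + 0) | a.b.a.0 has moves ··a··> t5, ··a··> t8
  t5 = a.(0 + 0) | b.a.0 has moves ··a··> t9, ··b··> t10
  t6 = b.a.(0 + 0) | a.0 has moves ··a··> t11, ··b··> t10
  t7 = (0 + 0) | 0 has moves deadlocked
  t8 = (0 + 0) | a.b.a.0 has moves ··a··> t9
  t9 = (0 + 0) | b.a.0 has moves ··b··> t3
  t10 = a.(0 + 0) | a.0 has moves ··a··> t12, ··a··> t3
  t11 = b.a.(0 + 0) | 0 has moves ··b··> t12
  t12 = a.(0 + 0) | 0 has moves ··a··> t7
Partition-refinement fixed point:
  B0 = {s0, t0}
  B1 = {s12, s3, t12, t3}
  B2 = {s1, s7, t1, t7}
  B3 = {s2, t2}
  B4 = {s5, s6, t5, t6}
  B5 = {s10, t10}
  B6 = {s11, s9, t11, t9}
  B7 = {s4, t4}
  B8 = {s8, t8}
s0 ∈ B0, t0 ∈ B0 → same block
Bisimilar ⇒ trace-equivalent.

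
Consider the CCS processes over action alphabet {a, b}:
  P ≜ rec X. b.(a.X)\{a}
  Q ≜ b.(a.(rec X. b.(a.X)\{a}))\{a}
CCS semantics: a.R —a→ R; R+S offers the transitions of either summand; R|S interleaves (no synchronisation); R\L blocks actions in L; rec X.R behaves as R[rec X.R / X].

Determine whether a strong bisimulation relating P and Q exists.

P's transition system — 2 states:
  s0 = rec X. b.(a.X)\{a} | =b=> s1
  s1 = (a.(rec X. b.(a.X)\{a}))\{a} | deadlocked
Q's transition system — 2 states:
  t0 = b.(a.(rec X. b.(a.X)\{a}))\{a} | =b=> t1
  t1 = (a.(rec X. b.(a.X)\{a}))\{a} | deadlocked
Coarsest stable partition (strong bisimilarity classes):
  B0 = {s0, t0}
  B1 = {s1, t1}
s0 ∈ B0, t0 ∈ B0 → same block

YES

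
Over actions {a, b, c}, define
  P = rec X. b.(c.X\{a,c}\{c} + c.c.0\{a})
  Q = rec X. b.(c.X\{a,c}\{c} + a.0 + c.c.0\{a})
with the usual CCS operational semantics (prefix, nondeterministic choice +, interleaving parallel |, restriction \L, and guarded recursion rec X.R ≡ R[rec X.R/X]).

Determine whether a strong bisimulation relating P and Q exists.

P ≁ Q

LTS(P): 6 reachable states
  u0 = rec X. b.(c.X\{a,c}\{c} + c.c.0\{a}) | --b--▸ u1
  u1 = c.(rec X. b.(c.X\{a,c}\{c} + c.c.0\{a}))\{a,c}\{c} + c.c.0\{a} | --c--▸ u2, --c--▸ u3
  u2 = (rec X. b.(c.X\{a,c}\{c} + c.c.0\{a}))\{a,c}\{c} | --b--▸ u4
  u3 = c.0\{a} | --c--▸ u5
  u4 = (c.(rec X. b.(c.X\{a,c}\{c} + c.c.0\{a}))\{a,c}\{c} + c.c.0\{a})\{a,c}\{c} | (no moves)
  u5 = 0\{a} | (no moves)
LTS(Q): 7 reachable states
  v0 = rec X. b.(c.X\{a,c}\{c} + a.0 + c.c.0\{a}) | --b--▸ v1
  v1 = c.(rec X. b.(c.X\{a,c}\{c} + a.0 + c.c.0\{a}))\{a,c}\{c} + a.0 + c.c.0\{a} | --a--▸ v2, --c--▸ v3, --c--▸ v4
  v2 = 0 | (no moves)
  v3 = (rec X. b.(c.X\{a,c}\{c} + a.0 + c.c.0\{a}))\{a,c}\{c} | --b--▸ v5
  v4 = c.0\{a} | --c--▸ v6
  v5 = (c.(rec X. b.(c.X\{a,c}\{c} + a.0 + c.c.0\{a}))\{a,c}\{c} + a.0 + c.c.0\{a})\{a,c}\{c} | (no moves)
  v6 = 0\{a} | (no moves)
Bisimilarity quotient blocks:
  B0 = {u0}
  B1 = {u1}
  B2 = {u2, v3}
  B3 = {u4, u5, v2, v5, v6}
  B4 = {u3, v4}
  B5 = {v0}
  B6 = {v1}
u0 ∈ B0, v0 ∈ B5 → different blocks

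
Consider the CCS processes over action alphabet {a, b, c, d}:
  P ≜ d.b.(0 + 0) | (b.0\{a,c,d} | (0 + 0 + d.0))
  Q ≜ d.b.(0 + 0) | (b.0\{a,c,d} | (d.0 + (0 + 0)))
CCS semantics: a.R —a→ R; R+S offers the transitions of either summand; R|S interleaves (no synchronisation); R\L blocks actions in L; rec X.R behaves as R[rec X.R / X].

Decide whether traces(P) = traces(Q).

LTS(P): 12 reachable states
  u0 = d.b.(0 + 0) | (b.0\{a,c,d} | (0 + 0 + d.0)) ⊢ ··b··> u1, ··d··> u2, ··d··> u3
  u1 = d.b.(0 + 0) | (0\{a,c,d} | (0 + 0 + d.0)) ⊢ ··d··> u4, ··d··> u5
  u2 = b.(0 + 0) | (b.0\{a,c,d} | (0 + 0 + d.0)) ⊢ ··b··> u4, ··b··> u6, ··d··> u7
  u3 = d.b.(0 + 0) | (b.0\{a,c,d} | 0) ⊢ ··b··> u5, ··d··> u7
  u4 = b.(0 + 0) | (0\{a,c,d} | (0 + 0 + d.0)) ⊢ ··b··> u8, ··d··> u9
  u5 = d.b.(0 + 0) | (0\{a,c,d} | 0) ⊢ ··d··> u9
  u6 = (0 + 0) | (b.0\{a,c,d} | (0 + 0 + d.0)) ⊢ ··b··> u8, ··d··> u10
  u7 = b.(0 + 0) | (b.0\{a,c,d} | 0) ⊢ ··b··> u10, ··b··> u9
  u8 = (0 + 0) | (0\{a,c,d} | (0 + 0 + d.0)) ⊢ ··d··> u11
  u9 = b.(0 + 0) | (0\{a,c,d} | 0) ⊢ ··b··> u11
  u10 = (0 + 0) | (b.0\{a,c,d} | 0) ⊢ ··b··> u11
  u11 = (0 + 0) | (0\{a,c,d} | 0) ⊢ (no moves)
LTS(Q): 12 reachable states
  v0 = d.b.(0 + 0) | (b.0\{a,c,d} | (d.0 + (0 + 0))) ⊢ ··b··> v1, ··d··> v2, ··d··> v3
  v1 = d.b.(0 + 0) | (0\{a,c,d} | (d.0 + (0 + 0))) ⊢ ··d··> v4, ··d··> v5
  v2 = b.(0 + 0) | (b.0\{a,c,d} | (d.0 + (0 + 0))) ⊢ ··b··> v4, ··b··> v6, ··d··> v7
  v3 = d.b.(0 + 0) | (b.0\{a,c,d} | 0) ⊢ ··b··> v5, ··d··> v7
  v4 = b.(0 + 0) | (0\{a,c,d} | (d.0 + (0 + 0))) ⊢ ··b··> v8, ··d··> v9
  v5 = d.b.(0 + 0) | (0\{a,c,d} | 0) ⊢ ··d··> v9
  v6 = (0 + 0) | (b.0\{a,c,d} | (d.0 + (0 + 0))) ⊢ ··b··> v8, ··d··> v10
  v7 = b.(0 + 0) | (b.0\{a,c,d} | 0) ⊢ ··b··> v10, ··b··> v9
  v8 = (0 + 0) | (0\{a,c,d} | (d.0 + (0 + 0))) ⊢ ··d··> v11
  v9 = b.(0 + 0) | (0\{a,c,d} | 0) ⊢ ··b··> v11
  v10 = (0 + 0) | (b.0\{a,c,d} | 0) ⊢ ··b··> v11
  v11 = (0 + 0) | (0\{a,c,d} | 0) ⊢ (no moves)
Bisimilarity quotient blocks:
  B0 = {u0, v0}
  B1 = {u3, v3}
  B2 = {u7, v7}
  B3 = {u10, u9, v10, v9}
  B4 = {u11, v11}
  B5 = {u5, v5}
  B6 = {u1, v1}
  B7 = {u4, u6, v4, v6}
  B8 = {u8, v8}
  B9 = {u2, v2}
u0 ∈ B0, v0 ∈ B0 → same block
Bisimilar ⇒ trace-equivalent.

YES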